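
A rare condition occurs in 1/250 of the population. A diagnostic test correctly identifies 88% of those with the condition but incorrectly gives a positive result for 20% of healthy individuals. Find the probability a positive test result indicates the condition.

Let D = the rare event, + = positive/flagged.
P(D) = 1/250
P(+|D) = 88/100 = 22/25
P(+|D') = 20/100 = 1/5
P(+) = P(+|D)P(D) + P(+|D')P(D')
     = \frac{22}{25} × \frac{1}{250} + \frac{1}{5} × \frac{249}{250}
     = \frac{1267}{6250}
P(D|+) = P(+|D)P(D)/P(+) = \frac{22}{1267}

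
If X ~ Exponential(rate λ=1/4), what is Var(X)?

For X ~ Exponential(rate λ=1/4):
Var(X) = 16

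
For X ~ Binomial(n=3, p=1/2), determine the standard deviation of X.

For X ~ Binomial(n=3, p=1/2):
Var(X) = \frac{3}{4}
SD(X) = √(Var(X)) = √(\frac{3}{4}) = \frac{\sqrt{3}}{2}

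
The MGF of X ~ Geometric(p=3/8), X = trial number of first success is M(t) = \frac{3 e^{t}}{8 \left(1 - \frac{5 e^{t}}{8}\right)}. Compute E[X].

To find E[X], compute M^(1)(0):
M^(1)(t) = \frac{3 e^{t}}{8 \left(1 - \frac{5 e^{t}}{8}\right)} + \frac{15 e^{2 t}}{64 \left(1 - \frac{5 e^{t}}{8}\right)^{2}}
M^(1)(0) = \frac{8}{3}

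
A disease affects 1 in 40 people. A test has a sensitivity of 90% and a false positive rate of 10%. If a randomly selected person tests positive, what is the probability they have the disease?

Let D = the rare event, + = positive/flagged.
P(D) = 1/40
P(+|D) = 90/100 = 9/10
P(+|D') = 10/100 = 1/10
P(+) = P(+|D)P(D) + P(+|D')P(D')
     = \frac{9}{10} × \frac{1}{40} + \frac{1}{10} × \frac{39}{40}
     = \frac{3}{25}
P(D|+) = P(+|D)P(D)/P(+) = \frac{3}{16}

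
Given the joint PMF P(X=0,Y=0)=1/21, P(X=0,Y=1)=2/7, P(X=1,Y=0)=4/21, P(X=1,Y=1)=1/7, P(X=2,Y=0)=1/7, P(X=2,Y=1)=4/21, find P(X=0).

P(X=0) = P(X=0,Y=0) + P(X=0,Y=1)
= 1/21 + 2/7
= 1/3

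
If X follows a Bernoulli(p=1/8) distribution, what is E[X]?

For X ~ Bernoulli(p=1/8), the expected value is:
E[X] = \frac{1}{8}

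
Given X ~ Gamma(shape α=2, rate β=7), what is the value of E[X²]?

Using the identity E[X²] = Var(X) + (E[X])²:
E[X] = \frac{2}{7}
Var(X) = \frac{2}{49}
E[X²] = \frac{2}{49} + (\frac{2}{7})²
= \frac{6}{49}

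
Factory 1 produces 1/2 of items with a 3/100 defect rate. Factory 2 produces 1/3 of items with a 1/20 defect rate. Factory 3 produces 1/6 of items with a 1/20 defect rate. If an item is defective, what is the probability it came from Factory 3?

Using Bayes' theorem:
P(F1) = 1/2, P(D|F1) = 3/100
P(F2) = 1/3, P(D|F2) = 1/20
P(F3) = 1/6, P(D|F3) = 1/20
P(D) = P(D|F1)P(F1) + P(D|F2)P(F2) + P(D|F3)P(F3)
     = \frac{1}{25}
P(F3|D) = P(D|F3)P(F3) / P(D)
= \frac{5}{24}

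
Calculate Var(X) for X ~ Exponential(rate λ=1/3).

For X ~ Exponential(rate λ=1/3):
Var(X) = 9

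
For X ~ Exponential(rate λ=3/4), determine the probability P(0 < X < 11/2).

P(0 < X < 11/2) = ∫_{0}^{11/2} f(x) dx
where f(x) = \frac{3 e^{- \frac{3 x}{4}}}{4}
= 1 - e^{- \frac{33}{8}}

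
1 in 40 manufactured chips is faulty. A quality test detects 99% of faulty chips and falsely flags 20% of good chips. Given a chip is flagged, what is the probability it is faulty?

Let D = the rare event, + = positive/flagged.
P(D) = 1/40
P(+|D) = 99/100
P(+|D') = 20/100 = 1/5
P(+) = P(+|D)P(D) + P(+|D')P(D')
     = \frac{99}{100} × \frac{1}{40} + \frac{1}{5} × \frac{39}{40}
     = \frac{879}{4000}
P(D|+) = P(+|D)P(D)/P(+) = \frac{33}{293}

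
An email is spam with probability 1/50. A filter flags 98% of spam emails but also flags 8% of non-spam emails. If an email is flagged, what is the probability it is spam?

Let D = the rare event, + = positive/flagged.
P(D) = 1/50
P(+|D) = 98/100 = 49/50
P(+|D') = 8/100 = 2/25
P(+) = P(+|D)P(D) + P(+|D')P(D')
     = \frac{49}{50} × \frac{1}{50} + \frac{2}{25} × \frac{49}{50}
     = \frac{49}{500}
P(D|+) = P(+|D)P(D)/P(+) = \frac{1}{5}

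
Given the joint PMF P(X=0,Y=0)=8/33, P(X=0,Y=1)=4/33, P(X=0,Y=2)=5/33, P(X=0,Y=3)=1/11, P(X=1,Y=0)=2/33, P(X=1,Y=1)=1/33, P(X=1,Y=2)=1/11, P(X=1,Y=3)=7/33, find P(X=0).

P(X=0) = P(X=0,Y=0) + P(X=0,Y=1) + P(X=0,Y=2) + P(X=0,Y=3)
= 8/33 + 4/33 + 5/33 + 1/11
= 20/33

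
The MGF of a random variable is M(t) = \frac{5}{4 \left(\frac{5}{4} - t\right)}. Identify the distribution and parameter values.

The MGF M(t) = \frac{5}{4 \left(\frac{5}{4} - t\right)} is the standard form for the Exponential distribution.
Comparing with the known MGF formula identifies: Exponential(rate λ=5/4)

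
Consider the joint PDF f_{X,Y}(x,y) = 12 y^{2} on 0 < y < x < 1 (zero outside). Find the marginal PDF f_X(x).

f_X(x) = ∫_0^x 12 y^{2} dy = 4 x^{3}
for 0 < x < 1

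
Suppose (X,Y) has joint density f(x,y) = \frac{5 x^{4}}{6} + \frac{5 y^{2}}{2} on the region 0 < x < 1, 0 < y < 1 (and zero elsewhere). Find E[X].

E[X] = ∫_0^1 ∫_0^1 x × f(x,y) dy dx
= ∫_0^1 ∫_0^1 x × (\frac{5 x^{4}}{6} + \frac{5 y^{2}}{2}) dy dx
= \frac{5}{9}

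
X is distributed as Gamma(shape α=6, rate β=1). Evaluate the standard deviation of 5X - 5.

For X ~ Gamma(shape α=6, rate β=1):
Var(X) = 6
SD(X) = √(Var(X)) = √(6) = \sqrt{6}
SD(5X - 5) = |5| × SD(X) = 5 × \sqrt{6} = 5 \sqrt{6}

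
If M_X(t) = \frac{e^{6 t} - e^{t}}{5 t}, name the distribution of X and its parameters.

The MGF M(t) = \frac{e^{6 t} - e^{t}}{5 t} is the standard form for the Uniform distribution.
Comparing with the known MGF formula identifies: Uniform(1, 6)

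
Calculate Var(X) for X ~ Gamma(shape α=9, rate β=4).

For X ~ Gamma(shape α=9, rate β=4):
Var(X) = \frac{9}{16}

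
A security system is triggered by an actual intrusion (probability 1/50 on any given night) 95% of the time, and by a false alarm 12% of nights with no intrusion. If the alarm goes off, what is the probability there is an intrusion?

Let D = the rare event, + = positive/flagged.
P(D) = 1/50
P(+|D) = 95/100 = 19/20
P(+|D') = 12/100 = 3/25
P(+) = P(+|D)P(D) + P(+|D')P(D')
     = \frac{19}{20} × \frac{1}{50} + \frac{3}{25} × \frac{49}{50}
     = \frac{683}{5000}
P(D|+) = P(+|D)P(D)/P(+) = \frac{95}{683}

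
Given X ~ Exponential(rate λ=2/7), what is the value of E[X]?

For X ~ Exponential(rate λ=2/7), the expected value is:
E[X] = \frac{7}{2}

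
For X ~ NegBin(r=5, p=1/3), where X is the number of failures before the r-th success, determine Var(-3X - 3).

For X ~ NegBin(r=5, p=1/3), where X is the number of failures before the r-th success:
Var(X) = 30
Var(-3X - 3) = (-3)² × Var(X) = 9 × 30 = 270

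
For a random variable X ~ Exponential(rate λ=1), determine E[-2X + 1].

For X ~ Exponential(rate λ=1):
E[X] = 1
E[-2X + 1] = -2 × E[X] + 1 = -1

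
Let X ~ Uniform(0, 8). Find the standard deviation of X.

For X ~ Uniform(0, 8):
Var(X) = \frac{16}{3}
SD(X) = √(Var(X)) = √(\frac{16}{3}) = \frac{4 \sqrt{3}}{3}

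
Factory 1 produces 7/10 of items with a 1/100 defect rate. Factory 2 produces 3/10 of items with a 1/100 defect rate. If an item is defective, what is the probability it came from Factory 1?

Using Bayes' theorem:
P(F1) = 7/10, P(D|F1) = 1/100
P(F2) = 3/10, P(D|F2) = 1/100
P(D) = P(D|F1)P(F1) + P(D|F2)P(F2)
     = \frac{1}{100}
P(F1|D) = P(D|F1)P(F1) / P(D)
= \frac{7}{10}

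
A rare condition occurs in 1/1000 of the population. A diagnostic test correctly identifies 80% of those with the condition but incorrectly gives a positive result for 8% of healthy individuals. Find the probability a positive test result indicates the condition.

Let D = the rare event, + = positive/flagged.
P(D) = 1/1000
P(+|D) = 80/100 = 4/5
P(+|D') = 8/100 = 2/25
P(+) = P(+|D)P(D) + P(+|D')P(D')
     = \frac{4}{5} × \frac{1}{1000} + \frac{2}{25} × \frac{999}{1000}
     = \frac{1009}{12500}
P(D|+) = P(+|D)P(D)/P(+) = \frac{10}{1009}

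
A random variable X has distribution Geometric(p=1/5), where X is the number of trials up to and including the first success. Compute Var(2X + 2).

For X ~ Geometric(p=1/5), where X is the number of trials up to and including the first success:
Var(X) = 20
Var(2X + 2) = (2)² × Var(X) = 4 × 20 = 80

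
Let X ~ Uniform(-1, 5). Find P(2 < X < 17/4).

P(2 < X < 17/4) = ∫_{2}^{17/4} f(x) dx
where f(x) = \frac{1}{6}
= \frac{3}{8}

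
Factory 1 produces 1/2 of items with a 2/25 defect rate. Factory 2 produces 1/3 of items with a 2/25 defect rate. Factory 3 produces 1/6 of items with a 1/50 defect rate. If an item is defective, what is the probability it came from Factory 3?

Using Bayes' theorem:
P(F1) = 1/2, P(D|F1) = 2/25
P(F2) = 1/3, P(D|F2) = 2/25
P(F3) = 1/6, P(D|F3) = 1/50
P(D) = P(D|F1)P(F1) + P(D|F2)P(F2) + P(D|F3)P(F3)
     = \frac{7}{100}
P(F3|D) = P(D|F3)P(F3) / P(D)
= \frac{1}{21}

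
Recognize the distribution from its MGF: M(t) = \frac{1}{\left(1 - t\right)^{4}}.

The MGF M(t) = \frac{1}{\left(1 - t\right)^{4}} is the standard form for the Gamma distribution.
Comparing with the known MGF formula identifies: Gamma(shape α=4, rate β=1)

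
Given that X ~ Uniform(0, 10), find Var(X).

For X ~ Uniform(0, 10):
Var(X) = \frac{25}{3}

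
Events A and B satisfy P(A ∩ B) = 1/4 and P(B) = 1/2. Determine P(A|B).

P(A|B) = P(A ∩ B) / P(B)
= (1/4) / (1/2)
= 1/2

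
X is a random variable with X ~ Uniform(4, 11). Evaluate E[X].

For X ~ Uniform(4, 11), the expected value is:
E[X] = \frac{15}{2}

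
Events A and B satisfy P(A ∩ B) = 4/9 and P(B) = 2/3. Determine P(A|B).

P(A|B) = P(A ∩ B) / P(B)
= (4/9) / (2/3)
= 2/3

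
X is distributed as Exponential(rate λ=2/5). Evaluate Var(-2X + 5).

For X ~ Exponential(rate λ=2/5):
Var(X) = \frac{25}{4}
Var(-2X + 5) = (-2)² × Var(X) = 4 × \frac{25}{4} = 25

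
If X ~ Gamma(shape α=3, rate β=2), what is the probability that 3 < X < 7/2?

P(3 < X < 7/2) = ∫_{3}^{7/2} f(x) dx
where f(x) = 4 x^{2} e^{- 2 x}
= \frac{5 \left(-13 + 10 e\right)}{2 e^{7}}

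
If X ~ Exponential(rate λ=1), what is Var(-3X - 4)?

For X ~ Exponential(rate λ=1):
Var(X) = 1
Var(-3X - 4) = (-3)² × Var(X) = 9 × 1 = 9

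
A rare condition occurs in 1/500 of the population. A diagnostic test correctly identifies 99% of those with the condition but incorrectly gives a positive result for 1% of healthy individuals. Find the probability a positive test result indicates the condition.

Let D = the rare event, + = positive/flagged.
P(D) = 1/500
P(+|D) = 99/100
P(+|D') = 1/100
P(+) = P(+|D)P(D) + P(+|D')P(D')
     = \frac{99}{100} × \frac{1}{500} + \frac{1}{100} × \frac{499}{500}
     = \frac{299}{25000}
P(D|+) = P(+|D)P(D)/P(+) = \frac{99}{598}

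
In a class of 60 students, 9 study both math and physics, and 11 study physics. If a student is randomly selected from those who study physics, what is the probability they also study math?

P(A ∩ B) = 9/60 = 3/20
P(B) = 11/60
P(A|B) = P(A ∩ B) / P(B) = (3/20) / (11/60) = 9/11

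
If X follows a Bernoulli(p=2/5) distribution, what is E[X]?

For X ~ Bernoulli(p=2/5), the expected value is:
E[X] = \frac{2}{5}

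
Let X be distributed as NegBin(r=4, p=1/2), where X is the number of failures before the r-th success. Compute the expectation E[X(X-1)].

E[X(X-1)] = E[X² - X] = E[X²] - E[X]
E[X] = 4
E[X²] = Var(X) + (E[X])² = 8 + (4)² = 24
E[X(X-1)] = 24 - 4 = 20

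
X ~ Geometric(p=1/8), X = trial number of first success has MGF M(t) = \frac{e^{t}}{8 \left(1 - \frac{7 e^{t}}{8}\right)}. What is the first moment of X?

To find E[X], compute M^(1)(0):
M^(1)(t) = \frac{e^{t}}{8 \left(1 - \frac{7 e^{t}}{8}\right)} + \frac{7 e^{2 t}}{64 \left(1 - \frac{7 e^{t}}{8}\right)^{2}}
M^(1)(0) = 8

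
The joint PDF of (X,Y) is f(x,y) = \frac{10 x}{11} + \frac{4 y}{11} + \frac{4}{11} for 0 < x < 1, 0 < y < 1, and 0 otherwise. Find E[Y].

E[Y] = ∫_0^1 ∫_0^1 y × f(x,y) dx dy
= \frac{35}{66}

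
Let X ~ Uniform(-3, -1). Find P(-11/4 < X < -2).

P(-11/4 < X < -2) = ∫_{-11/4}^{-2} f(x) dx
where f(x) = \frac{1}{2}
= \frac{3}{8}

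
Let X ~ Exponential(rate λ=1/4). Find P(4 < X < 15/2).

P(4 < X < 15/2) = ∫_{4}^{15/2} f(x) dx
where f(x) = \frac{e^{- \frac{x}{4}}}{4}
= - \frac{1}{e^{\frac{15}{8}}} + e^{-1}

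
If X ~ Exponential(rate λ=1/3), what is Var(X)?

For X ~ Exponential(rate λ=1/3):
Var(X) = 9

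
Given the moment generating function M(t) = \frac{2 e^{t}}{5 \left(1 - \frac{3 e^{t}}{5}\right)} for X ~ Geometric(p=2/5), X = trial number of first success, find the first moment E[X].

To find E[X], compute M^(1)(0):
M^(1)(t) = \frac{2 e^{t}}{5 \left(1 - \frac{3 e^{t}}{5}\right)} + \frac{6 e^{2 t}}{25 \left(1 - \frac{3 e^{t}}{5}\right)^{2}}
M^(1)(0) = \frac{5}{2}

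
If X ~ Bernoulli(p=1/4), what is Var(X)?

For X ~ Bernoulli(p=1/4):
Var(X) = \frac{3}{16}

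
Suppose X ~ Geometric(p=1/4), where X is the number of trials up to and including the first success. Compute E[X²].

Using the identity E[X²] = Var(X) + (E[X])²:
E[X] = 4
Var(X) = 12
E[X²] = 12 + (4)²
= 28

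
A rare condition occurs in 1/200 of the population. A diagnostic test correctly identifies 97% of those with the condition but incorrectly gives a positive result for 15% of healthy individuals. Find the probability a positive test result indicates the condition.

Let D = the rare event, + = positive/flagged.
P(D) = 1/200
P(+|D) = 97/100
P(+|D') = 15/100 = 3/20
P(+) = P(+|D)P(D) + P(+|D')P(D')
     = \frac{97}{100} × \frac{1}{200} + \frac{3}{20} × \frac{199}{200}
     = \frac{1541}{10000}
P(D|+) = P(+|D)P(D)/P(+) = \frac{97}{3082}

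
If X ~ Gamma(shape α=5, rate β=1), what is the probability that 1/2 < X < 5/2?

P(1/2 < X < 5/2) = ∫_{1/2}^{5/2} f(x) dx
where f(x) = \frac{x^{4} e^{- x}}{24}
= \frac{-4169 + 633 e^{2}}{384 e^{\frac{5}{2}}}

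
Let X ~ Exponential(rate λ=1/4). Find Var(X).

For X ~ Exponential(rate λ=1/4):
Var(X) = 16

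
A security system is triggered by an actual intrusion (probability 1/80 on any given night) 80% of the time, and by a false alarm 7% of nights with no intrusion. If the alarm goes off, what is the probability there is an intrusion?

Let D = the rare event, + = positive/flagged.
P(D) = 1/80
P(+|D) = 80/100 = 4/5
P(+|D') = 7/100
P(+) = P(+|D)P(D) + P(+|D')P(D')
     = \frac{4}{5} × \frac{1}{80} + \frac{7}{100} × \frac{79}{80}
     = \frac{633}{8000}
P(D|+) = P(+|D)P(D)/P(+) = \frac{80}{633}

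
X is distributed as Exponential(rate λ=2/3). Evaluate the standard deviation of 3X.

For X ~ Exponential(rate λ=2/3):
Var(X) = \frac{9}{4}
SD(X) = √(Var(X)) = √(\frac{9}{4}) = \frac{3}{2}
SD(3X) = |3| × SD(X) = 3 × \frac{3}{2} = \frac{9}{2}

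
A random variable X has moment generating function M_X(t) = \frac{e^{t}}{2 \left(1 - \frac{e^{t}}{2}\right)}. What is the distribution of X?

The MGF M(t) = \frac{e^{t}}{2 \left(1 - \frac{e^{t}}{2}\right)} is the standard form for the Geometric distribution.
Comparing with the known MGF formula identifies: Geometric(p=1/2), X = trial number of first success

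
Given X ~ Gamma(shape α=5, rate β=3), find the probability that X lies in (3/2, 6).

P(3/2 < X < 6) = ∫_{3/2}^{6} f(x) dx
where f(x) = \frac{81 x^{4} e^{- 3 x}}{8}
= - \frac{5527}{e^{18}} + \frac{6131}{128 e^{\frac{9}{2}}}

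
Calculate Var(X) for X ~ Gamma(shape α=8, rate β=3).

For X ~ Gamma(shape α=8, rate β=3):
Var(X) = \frac{8}{9}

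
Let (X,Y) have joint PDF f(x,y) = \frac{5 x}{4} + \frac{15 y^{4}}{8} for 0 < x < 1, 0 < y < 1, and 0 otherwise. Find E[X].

E[X] = ∫_0^1 ∫_0^1 x × f(x,y) dy dx
= ∫_0^1 ∫_0^1 x × (\frac{5 x}{4} + \frac{15 y^{4}}{8}) dy dx
= \frac{29}{48}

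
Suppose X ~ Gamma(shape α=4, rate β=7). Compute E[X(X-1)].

E[X(X-1)] = E[X² - X] = E[X²] - E[X]
E[X] = \frac{4}{7}
E[X²] = Var(X) + (E[X])² = \frac{4}{49} + (\frac{4}{7})² = \frac{20}{49}
E[X(X-1)] = \frac{20}{49} - \frac{4}{7} = - \frac{8}{49}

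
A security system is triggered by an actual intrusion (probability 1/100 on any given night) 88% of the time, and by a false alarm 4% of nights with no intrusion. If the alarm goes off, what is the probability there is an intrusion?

Let D = the rare event, + = positive/flagged.
P(D) = 1/100
P(+|D) = 88/100 = 22/25
P(+|D') = 4/100 = 1/25
P(+) = P(+|D)P(D) + P(+|D')P(D')
     = \frac{22}{25} × \frac{1}{100} + \frac{1}{25} × \frac{99}{100}
     = \frac{121}{2500}
P(D|+) = P(+|D)P(D)/P(+) = \frac{2}{11}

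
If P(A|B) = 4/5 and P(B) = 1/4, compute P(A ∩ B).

By definition, P(A|B) = P(A ∩ B) / P(B)
So P(A ∩ B) = P(A|B) × P(B)
= 4/5 × 1/4
= 1/5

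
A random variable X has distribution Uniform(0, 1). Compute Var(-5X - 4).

For X ~ Uniform(0, 1):
Var(X) = \frac{1}{12}
Var(-5X - 4) = (-5)² × Var(X) = 25 × \frac{1}{12} = \frac{25}{12}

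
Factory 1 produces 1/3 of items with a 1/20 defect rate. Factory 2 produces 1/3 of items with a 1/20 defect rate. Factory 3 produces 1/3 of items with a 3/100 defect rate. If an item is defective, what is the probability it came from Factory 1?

Using Bayes' theorem:
P(F1) = 1/3, P(D|F1) = 1/20
P(F2) = 1/3, P(D|F2) = 1/20
P(F3) = 1/3, P(D|F3) = 3/100
P(D) = P(D|F1)P(F1) + P(D|F2)P(F2) + P(D|F3)P(F3)
     = \frac{13}{300}
P(F1|D) = P(D|F1)P(F1) / P(D)
= \frac{5}{13}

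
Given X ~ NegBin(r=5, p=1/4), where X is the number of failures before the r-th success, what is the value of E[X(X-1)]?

E[X(X-1)] = E[X² - X] = E[X²] - E[X]
E[X] = 15
E[X²] = Var(X) + (E[X])² = 60 + (15)² = 285
E[X(X-1)] = 285 - 15 = 270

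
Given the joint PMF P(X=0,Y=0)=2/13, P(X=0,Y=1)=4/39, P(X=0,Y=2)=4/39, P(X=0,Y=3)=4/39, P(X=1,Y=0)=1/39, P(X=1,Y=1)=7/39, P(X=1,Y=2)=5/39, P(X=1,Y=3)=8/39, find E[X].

First find marginal of X:
P(X=0) = 6/13
P(X=1) = 7/13
E[X] = 0 × 6/13 + 1 × 7/13 = 7/13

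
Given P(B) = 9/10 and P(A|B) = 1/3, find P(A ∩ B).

By definition, P(A|B) = P(A ∩ B) / P(B)
So P(A ∩ B) = P(A|B) × P(B)
= 1/3 × 9/10
= 3/10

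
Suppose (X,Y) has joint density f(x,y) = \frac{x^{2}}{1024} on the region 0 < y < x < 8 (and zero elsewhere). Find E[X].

f_X(x) = ∫_0^x \frac{x^{2}}{1024} dy = \frac{x^{3}}{1024}
E[X] = ∫_0^8 x × (\frac{x^{3}}{1024}) dx = \frac{32}{5}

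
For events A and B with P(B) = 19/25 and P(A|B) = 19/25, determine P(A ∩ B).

By definition, P(A|B) = P(A ∩ B) / P(B)
So P(A ∩ B) = P(A|B) × P(B)
= 19/25 × 19/25
= 361/625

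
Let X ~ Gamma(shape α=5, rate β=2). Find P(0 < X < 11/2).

P(0 < X < 11/2) = ∫_{0}^{11/2} f(x) dx
where f(x) = \frac{4 x^{4} e^{- 2 x}}{3}
= 1 - \frac{7235}{8 e^{11}}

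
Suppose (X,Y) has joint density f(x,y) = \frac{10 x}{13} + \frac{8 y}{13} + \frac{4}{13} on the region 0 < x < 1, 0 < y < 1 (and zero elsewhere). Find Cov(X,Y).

E[XY] = ∫∫ xy × f(x,y) dx dy = \frac{4}{13}
E[X] = \frac{22}{39}
E[Y] = \frac{43}{78}
Cov(X,Y) = E[XY] - E[X]E[Y] = - \frac{5}{1521}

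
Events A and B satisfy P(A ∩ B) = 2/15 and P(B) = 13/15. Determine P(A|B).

P(A|B) = P(A ∩ B) / P(B)
= (2/15) / (13/15)
= 2/13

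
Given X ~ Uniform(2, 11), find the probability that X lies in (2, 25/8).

P(2 < X < 25/8) = ∫_{2}^{25/8} f(x) dx
where f(x) = \frac{1}{9}
= \frac{1}{8}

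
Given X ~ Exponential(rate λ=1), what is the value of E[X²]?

Using the identity E[X²] = Var(X) + (E[X])²:
E[X] = 1
Var(X) = 1
E[X²] = 1 + (1)²
= 2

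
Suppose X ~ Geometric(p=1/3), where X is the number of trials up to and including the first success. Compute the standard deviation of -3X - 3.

For X ~ Geometric(p=1/3), where X is the number of trials up to and including the first success:
Var(X) = 6
SD(X) = √(Var(X)) = √(6) = \sqrt{6}
SD(-3X - 3) = |-3| × SD(X) = 3 × \sqrt{6} = 3 \sqrt{6}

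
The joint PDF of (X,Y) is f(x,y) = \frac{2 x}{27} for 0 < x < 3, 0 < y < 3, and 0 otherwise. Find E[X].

f_X(x) = ∫_0^3 \frac{2 x}{27} dy = \frac{2 x}{9}
E[X] = ∫_0^3 x × (\frac{2 x}{9}) dx = 2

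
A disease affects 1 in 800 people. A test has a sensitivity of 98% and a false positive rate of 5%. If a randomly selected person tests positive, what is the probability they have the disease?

Let D = the rare event, + = positive/flagged.
P(D) = 1/800
P(+|D) = 98/100 = 49/50
P(+|D') = 5/100 = 1/20
P(+) = P(+|D)P(D) + P(+|D')P(D')
     = \frac{49}{50} × \frac{1}{800} + \frac{1}{20} × \frac{799}{800}
     = \frac{4093}{80000}
P(D|+) = P(+|D)P(D)/P(+) = \frac{98}{4093}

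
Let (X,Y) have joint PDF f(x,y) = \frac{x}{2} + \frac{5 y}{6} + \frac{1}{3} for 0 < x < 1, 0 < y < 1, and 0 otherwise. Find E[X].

E[X] = ∫_0^1 ∫_0^1 x × f(x,y) dy dx
= ∫_0^1 ∫_0^1 x × (\frac{x}{2} + \frac{5 y}{6} + \frac{1}{3}) dy dx
= \frac{13}{24}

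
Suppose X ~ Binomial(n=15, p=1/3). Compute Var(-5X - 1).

For X ~ Binomial(n=15, p=1/3):
Var(X) = \frac{10}{3}
Var(-5X - 1) = (-5)² × Var(X) = 25 × \frac{10}{3} = \frac{250}{3}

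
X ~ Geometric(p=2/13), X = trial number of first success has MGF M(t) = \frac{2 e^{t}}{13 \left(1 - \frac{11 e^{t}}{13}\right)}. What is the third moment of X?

To find E[X^3], compute M^(3)(0):
M^(1)(t) = \frac{2 e^{t}}{13 \left(1 - \frac{11 e^{t}}{13}\right)} + \frac{22 e^{2 t}}{169 \left(1 - \frac{11 e^{t}}{13}\right)^{2}}
M^(2)(t) = \frac{2 e^{t}}{13 \left(1 - \frac{11 e^{t}}{13}\right)} + \frac{66 e^{2 t}}{169 \left(1 - \frac{11 e^{t}}{13}\right)^{2}} + \frac{484 e^{3 t}}{2197 \left(1 - \frac{11 e^{t}}{13}\right)^{3}}
M^(3)(t) = \frac{2 e^{t}}{13 \left(1 - \frac{11 e^{t}}{13}\right)} + \frac{154 e^{2 t}}{169 \left(1 - \frac{11 e^{t}}{13}\right)^{2}} + \frac{2904 e^{3 t}}{2197 \left(1 - \frac{11 e^{t}}{13}\right)^{3}} + \frac{15972 e^{4 t}}{28561 \left(1 - \frac{11 e^{t}}{13}\right)^{4}}
M^(3)(0) = \frac{5603}{4}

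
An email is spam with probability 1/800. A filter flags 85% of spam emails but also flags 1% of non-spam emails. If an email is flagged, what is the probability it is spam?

Let D = the rare event, + = positive/flagged.
P(D) = 1/800
P(+|D) = 85/100 = 17/20
P(+|D') = 1/100
P(+) = P(+|D)P(D) + P(+|D')P(D')
     = \frac{17}{20} × \frac{1}{800} + \frac{1}{100} × \frac{799}{800}
     = \frac{221}{20000}
P(D|+) = P(+|D)P(D)/P(+) = \frac{5}{52}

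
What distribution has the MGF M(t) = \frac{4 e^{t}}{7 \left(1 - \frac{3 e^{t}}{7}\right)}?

The MGF M(t) = \frac{4 e^{t}}{7 \left(1 - \frac{3 e^{t}}{7}\right)} is the standard form for the Geometric distribution.
Comparing with the known MGF formula identifies: Geometric(p=4/7), X = trial number of first success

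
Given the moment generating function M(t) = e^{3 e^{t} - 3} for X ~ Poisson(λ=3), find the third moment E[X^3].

To find E[X^3], compute M^(3)(0):
M^(1)(t) = 3 e^{t} e^{3 e^{t} - 3}
M^(2)(t) = 9 e^{2 t} e^{3 e^{t} - 3} + 3 e^{t} e^{3 e^{t} - 3}
M^(3)(t) = 27 e^{3 t} e^{3 e^{t} - 3} + 27 e^{2 t} e^{3 e^{t} - 3} + 3 e^{t} e^{3 e^{t} - 3}
M^(3)(0) = 57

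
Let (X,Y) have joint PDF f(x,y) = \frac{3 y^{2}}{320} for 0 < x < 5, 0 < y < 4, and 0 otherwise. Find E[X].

f_X(x) = ∫_0^4 \frac{3 y^{2}}{320} dy = \frac{1}{5}
E[X] = ∫_0^5 x × (\frac{1}{5}) dx = \frac{5}{2}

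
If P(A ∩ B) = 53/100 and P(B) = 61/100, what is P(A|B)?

P(A|B) = P(A ∩ B) / P(B)
= (53/100) / (61/100)
= 53/61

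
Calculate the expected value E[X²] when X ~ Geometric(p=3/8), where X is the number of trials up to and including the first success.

Using the identity E[X²] = Var(X) + (E[X])²:
E[X] = \frac{8}{3}
Var(X) = \frac{40}{9}
E[X²] = \frac{40}{9} + (\frac{8}{3})²
= \frac{104}{9}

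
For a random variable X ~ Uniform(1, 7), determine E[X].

For X ~ Uniform(1, 7), the expected value is:
E[X] = 4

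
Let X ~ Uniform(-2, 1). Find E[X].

For X ~ Uniform(-2, 1), the expected value is:
E[X] = - \frac{1}{2}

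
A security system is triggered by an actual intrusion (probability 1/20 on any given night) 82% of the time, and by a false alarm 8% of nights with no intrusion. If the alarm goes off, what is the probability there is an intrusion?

Let D = the rare event, + = positive/flagged.
P(D) = 1/20
P(+|D) = 82/100 = 41/50
P(+|D') = 8/100 = 2/25
P(+) = P(+|D)P(D) + P(+|D')P(D')
     = \frac{41}{50} × \frac{1}{20} + \frac{2}{25} × \frac{19}{20}
     = \frac{117}{1000}
P(D|+) = P(+|D)P(D)/P(+) = \frac{41}{117}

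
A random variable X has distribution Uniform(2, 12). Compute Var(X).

For X ~ Uniform(2, 12):
Var(X) = \frac{25}{3}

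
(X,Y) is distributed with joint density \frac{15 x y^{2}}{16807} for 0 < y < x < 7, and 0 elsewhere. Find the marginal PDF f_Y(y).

f_Y(y) = ∫_y^7 \frac{15 x y^{2}}{16807} dx = \frac{15 y^{2} \left(49 - y^{2}\right)}{33614}
for 0 < y < 7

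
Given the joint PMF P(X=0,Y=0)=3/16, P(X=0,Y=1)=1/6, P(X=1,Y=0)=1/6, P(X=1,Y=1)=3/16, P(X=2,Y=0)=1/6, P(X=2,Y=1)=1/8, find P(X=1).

P(X=1) = P(X=1,Y=0) + P(X=1,Y=1)
= 1/6 + 3/16
= 17/48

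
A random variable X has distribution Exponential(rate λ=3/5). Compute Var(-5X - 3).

For X ~ Exponential(rate λ=3/5):
Var(X) = \frac{25}{9}
Var(-5X - 3) = (-5)² × Var(X) = 25 × \frac{25}{9} = \frac{625}{9}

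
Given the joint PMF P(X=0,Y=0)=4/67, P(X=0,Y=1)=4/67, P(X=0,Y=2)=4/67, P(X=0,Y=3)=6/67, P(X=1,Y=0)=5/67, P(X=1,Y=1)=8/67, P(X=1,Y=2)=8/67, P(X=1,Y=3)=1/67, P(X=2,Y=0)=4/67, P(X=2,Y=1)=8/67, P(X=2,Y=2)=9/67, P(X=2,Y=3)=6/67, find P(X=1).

P(X=1) = P(X=1,Y=0) + P(X=1,Y=1) + P(X=1,Y=2) + P(X=1,Y=3)
= 5/67 + 8/67 + 8/67 + 1/67
= 22/67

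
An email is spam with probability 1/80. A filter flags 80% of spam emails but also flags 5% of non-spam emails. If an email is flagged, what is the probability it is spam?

Let D = the rare event, + = positive/flagged.
P(D) = 1/80
P(+|D) = 80/100 = 4/5
P(+|D') = 5/100 = 1/20
P(+) = P(+|D)P(D) + P(+|D')P(D')
     = \frac{4}{5} × \frac{1}{80} + \frac{1}{20} × \frac{79}{80}
     = \frac{19}{320}
P(D|+) = P(+|D)P(D)/P(+) = \frac{16}{95}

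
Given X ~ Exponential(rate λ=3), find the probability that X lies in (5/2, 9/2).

P(5/2 < X < 9/2) = ∫_{5/2}^{9/2} f(x) dx
where f(x) = 3 e^{- 3 x}
= - \frac{1 - e^{6}}{e^{\frac{27}{2}}}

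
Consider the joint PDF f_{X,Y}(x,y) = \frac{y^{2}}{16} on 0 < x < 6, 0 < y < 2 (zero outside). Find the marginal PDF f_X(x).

f_X(x) = ∫_0^2 f(x,y) dy
= ∫_0^2 \frac{y^{2}}{16} dy
= \frac{1}{6} for 0 < x < 6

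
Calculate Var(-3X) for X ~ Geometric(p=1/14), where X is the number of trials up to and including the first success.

For X ~ Geometric(p=1/14), where X is the number of trials up to and including the first success:
Var(X) = 182
Var(-3X) = (-3)² × Var(X) = 9 × 182 = 1638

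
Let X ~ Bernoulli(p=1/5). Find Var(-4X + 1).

For X ~ Bernoulli(p=1/5):
Var(X) = \frac{4}{25}
Var(-4X + 1) = (-4)² × Var(X) = 16 × \frac{4}{25} = \frac{64}{25}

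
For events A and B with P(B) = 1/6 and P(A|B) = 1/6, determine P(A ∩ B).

By definition, P(A|B) = P(A ∩ B) / P(B)
So P(A ∩ B) = P(A|B) × P(B)
= 1/6 × 1/6
= 1/36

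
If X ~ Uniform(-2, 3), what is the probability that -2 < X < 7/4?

P(-2 < X < 7/4) = ∫_{-2}^{7/4} f(x) dx
where f(x) = \frac{1}{5}
= \frac{3}{4}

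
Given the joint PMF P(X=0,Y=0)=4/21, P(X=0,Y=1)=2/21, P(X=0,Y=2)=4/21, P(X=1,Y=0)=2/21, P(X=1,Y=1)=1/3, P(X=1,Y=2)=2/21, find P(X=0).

P(X=0) = P(X=0,Y=0) + P(X=0,Y=1) + P(X=0,Y=2)
= 4/21 + 2/21 + 4/21
= 10/21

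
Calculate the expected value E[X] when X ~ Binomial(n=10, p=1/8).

For X ~ Binomial(n=10, p=1/8), the expected value is:
E[X] = \frac{5}{4}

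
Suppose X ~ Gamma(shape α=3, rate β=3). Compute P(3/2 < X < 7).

P(3/2 < X < 7) = ∫_{3/2}^{7} f(x) dx
where f(x) = \frac{27 x^{2} e^{- 3 x}}{2}
= - \frac{485}{2 e^{21}} + \frac{125}{8 e^{\frac{9}{2}}}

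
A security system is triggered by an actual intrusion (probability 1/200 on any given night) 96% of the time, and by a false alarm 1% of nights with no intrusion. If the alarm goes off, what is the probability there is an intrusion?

Let D = the rare event, + = positive/flagged.
P(D) = 1/200
P(+|D) = 96/100 = 24/25
P(+|D') = 1/100
P(+) = P(+|D)P(D) + P(+|D')P(D')
     = \frac{24}{25} × \frac{1}{200} + \frac{1}{100} × \frac{199}{200}
     = \frac{59}{4000}
P(D|+) = P(+|D)P(D)/P(+) = \frac{96}{295}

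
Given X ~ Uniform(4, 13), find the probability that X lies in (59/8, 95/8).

P(59/8 < X < 95/8) = ∫_{59/8}^{95/8} f(x) dx
where f(x) = \frac{1}{9}
= \frac{1}{2}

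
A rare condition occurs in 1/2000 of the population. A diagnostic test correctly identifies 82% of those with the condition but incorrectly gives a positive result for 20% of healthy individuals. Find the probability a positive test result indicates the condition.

Let D = the rare event, + = positive/flagged.
P(D) = 1/2000
P(+|D) = 82/100 = 41/50
P(+|D') = 20/100 = 1/5
P(+) = P(+|D)P(D) + P(+|D')P(D')
     = \frac{41}{50} × \frac{1}{2000} + \frac{1}{5} × \frac{1999}{2000}
     = \frac{20031}{100000}
P(D|+) = P(+|D)P(D)/P(+) = \frac{41}{20031}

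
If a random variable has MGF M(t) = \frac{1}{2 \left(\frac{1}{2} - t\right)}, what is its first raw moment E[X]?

To find E[X], compute M^(1)(0):
M^(1)(t) = \frac{1}{2 \left(\frac{1}{2} - t\right)^{2}}
M^(1)(0) = 2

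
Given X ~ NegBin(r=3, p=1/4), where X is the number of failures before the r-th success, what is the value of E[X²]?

Using the identity E[X²] = Var(X) + (E[X])²:
E[X] = 9
Var(X) = 36
E[X²] = 36 + (9)²
= 117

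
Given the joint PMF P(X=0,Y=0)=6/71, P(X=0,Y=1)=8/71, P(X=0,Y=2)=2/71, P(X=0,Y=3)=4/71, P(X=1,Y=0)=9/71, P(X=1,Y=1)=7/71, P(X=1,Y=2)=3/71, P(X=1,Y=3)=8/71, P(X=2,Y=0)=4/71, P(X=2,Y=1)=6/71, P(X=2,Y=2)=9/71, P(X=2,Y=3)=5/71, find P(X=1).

P(X=1) = P(X=1,Y=0) + P(X=1,Y=1) + P(X=1,Y=2) + P(X=1,Y=3)
= 9/71 + 7/71 + 3/71 + 8/71
= 27/71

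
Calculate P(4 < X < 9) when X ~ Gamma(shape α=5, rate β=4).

P(4 < X < 9) = ∫_{4}^{9} f(x) dx
where f(x) = \frac{128 x^{4} e^{- 4 x}}{3}
= \frac{5 \left(-47067 + 2135 e^{20}\right)}{3 e^{36}}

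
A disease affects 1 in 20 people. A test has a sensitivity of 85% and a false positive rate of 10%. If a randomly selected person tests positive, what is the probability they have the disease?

Let D = the rare event, + = positive/flagged.
P(D) = 1/20
P(+|D) = 85/100 = 17/20
P(+|D') = 10/100 = 1/10
P(+) = P(+|D)P(D) + P(+|D')P(D')
     = \frac{17}{20} × \frac{1}{20} + \frac{1}{10} × \frac{19}{20}
     = \frac{11}{80}
P(D|+) = P(+|D)P(D)/P(+) = \frac{17}{55}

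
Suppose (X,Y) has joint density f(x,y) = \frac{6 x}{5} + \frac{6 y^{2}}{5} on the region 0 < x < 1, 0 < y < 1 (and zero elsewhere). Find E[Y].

E[Y] = ∫_0^1 ∫_0^1 y × f(x,y) dx dy
= \frac{3}{5}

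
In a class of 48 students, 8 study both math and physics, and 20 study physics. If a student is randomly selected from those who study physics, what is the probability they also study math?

P(A ∩ B) = 8/48 = 1/6
P(B) = 20/48 = 5/12
P(A|B) = P(A ∩ B) / P(B) = (1/6) / (5/12) = 2/5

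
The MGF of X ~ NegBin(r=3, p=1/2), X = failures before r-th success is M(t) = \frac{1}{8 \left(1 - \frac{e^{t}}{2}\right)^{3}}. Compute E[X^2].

To find E[X^2], compute M^(2)(0):
M^(1)(t) = \frac{3 e^{t}}{16 \left(1 - \frac{e^{t}}{2}\right)^{4}}
M^(2)(t) = \frac{3 e^{t}}{16 \left(1 - \frac{e^{t}}{2}\right)^{4}} + \frac{3 e^{2 t}}{8 \left(1 - \frac{e^{t}}{2}\right)^{5}}
M^(2)(0) = 15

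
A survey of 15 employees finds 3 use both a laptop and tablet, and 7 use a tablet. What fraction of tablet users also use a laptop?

P(A ∩ B) = 3/15 = 1/5
P(B) = 7/15
P(A|B) = P(A ∩ B) / P(B) = (1/5) / (7/15) = 3/7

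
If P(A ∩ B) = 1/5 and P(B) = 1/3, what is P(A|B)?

P(A|B) = P(A ∩ B) / P(B)
= (1/5) / (1/3)
= 3/5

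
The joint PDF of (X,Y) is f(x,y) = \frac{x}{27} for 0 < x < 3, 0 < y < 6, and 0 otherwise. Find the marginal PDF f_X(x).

f_X(x) = ∫_0^6 f(x,y) dy
= ∫_0^6 \frac{x}{27} dy
= \frac{2 x}{9} for 0 < x < 3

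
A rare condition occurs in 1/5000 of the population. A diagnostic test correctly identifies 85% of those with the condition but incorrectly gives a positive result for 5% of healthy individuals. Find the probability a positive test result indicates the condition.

Let D = the rare event, + = positive/flagged.
P(D) = 1/5000
P(+|D) = 85/100 = 17/20
P(+|D') = 5/100 = 1/20
P(+) = P(+|D)P(D) + P(+|D')P(D')
     = \frac{17}{20} × \frac{1}{5000} + \frac{1}{20} × \frac{4999}{5000}
     = \frac{627}{12500}
P(D|+) = P(+|D)P(D)/P(+) = \frac{17}{5016}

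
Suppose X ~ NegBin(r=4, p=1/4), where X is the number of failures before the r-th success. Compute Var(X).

For X ~ NegBin(r=4, p=1/4), where X is the number of failures before the r-th success:
Var(X) = 48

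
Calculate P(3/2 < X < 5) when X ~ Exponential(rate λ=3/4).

P(3/2 < X < 5) = ∫_{3/2}^{5} f(x) dx
where f(x) = \frac{3 e^{- \frac{3 x}{4}}}{4}
= - \frac{1}{e^{\frac{15}{4}}} + e^{- \frac{9}{8}}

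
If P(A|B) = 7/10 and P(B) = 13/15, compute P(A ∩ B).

By definition, P(A|B) = P(A ∩ B) / P(B)
So P(A ∩ B) = P(A|B) × P(B)
= 7/10 × 13/15
= 91/150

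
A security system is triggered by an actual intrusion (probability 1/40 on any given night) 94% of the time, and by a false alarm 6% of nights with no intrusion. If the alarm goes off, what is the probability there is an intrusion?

Let D = the rare event, + = positive/flagged.
P(D) = 1/40
P(+|D) = 94/100 = 47/50
P(+|D') = 6/100 = 3/50
P(+) = P(+|D)P(D) + P(+|D')P(D')
     = \frac{47}{50} × \frac{1}{40} + \frac{3}{50} × \frac{39}{40}
     = \frac{41}{500}
P(D|+) = P(+|D)P(D)/P(+) = \frac{47}{164}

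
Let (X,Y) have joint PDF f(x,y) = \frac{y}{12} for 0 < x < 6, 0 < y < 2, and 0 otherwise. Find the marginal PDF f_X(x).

f_X(x) = ∫_0^2 f(x,y) dy
= ∫_0^2 \frac{y}{12} dy
= \frac{1}{6} for 0 < x < 6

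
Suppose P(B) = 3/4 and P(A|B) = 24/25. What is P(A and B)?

By definition, P(A|B) = P(A ∩ B) / P(B)
So P(A ∩ B) = P(A|B) × P(B)
= 24/25 × 3/4
= 18/25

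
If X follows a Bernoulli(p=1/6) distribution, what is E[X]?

For X ~ Bernoulli(p=1/6), the expected value is:
E[X] = \frac{1}{6}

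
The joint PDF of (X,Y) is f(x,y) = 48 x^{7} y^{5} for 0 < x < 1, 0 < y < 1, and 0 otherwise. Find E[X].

E[X] = ∫_0^1 ∫_0^1 x × f(x,y) dy dx
= ∫_0^1 ∫_0^1 x × (48 x^{7} y^{5}) dy dx
= \frac{8}{9}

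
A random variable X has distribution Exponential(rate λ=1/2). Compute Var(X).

For X ~ Exponential(rate λ=1/2):
Var(X) = 4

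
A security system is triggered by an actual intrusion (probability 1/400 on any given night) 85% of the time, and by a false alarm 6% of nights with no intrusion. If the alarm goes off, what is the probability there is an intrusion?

Let D = the rare event, + = positive/flagged.
P(D) = 1/400
P(+|D) = 85/100 = 17/20
P(+|D') = 6/100 = 3/50
P(+) = P(+|D)P(D) + P(+|D')P(D')
     = \frac{17}{20} × \frac{1}{400} + \frac{3}{50} × \frac{399}{400}
     = \frac{2479}{40000}
P(D|+) = P(+|D)P(D)/P(+) = \frac{85}{2479}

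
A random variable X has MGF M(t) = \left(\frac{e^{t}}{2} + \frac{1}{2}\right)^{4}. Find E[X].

To find E[X], compute M^(1)(0):
M^(1)(t) = 2 \left(\frac{e^{t}}{2} + \frac{1}{2}\right)^{3} e^{t}
M^(1)(0) = 2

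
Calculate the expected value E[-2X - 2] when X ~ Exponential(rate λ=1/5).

For X ~ Exponential(rate λ=1/5):
E[X] = 5
E[-2X - 2] = -2 × E[X] - 2 = -12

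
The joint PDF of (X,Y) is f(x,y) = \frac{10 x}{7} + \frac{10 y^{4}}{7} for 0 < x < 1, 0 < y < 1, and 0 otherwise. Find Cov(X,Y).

E[XY] = ∫∫ xy × f(x,y) dx dy = \frac{5}{14}
E[X] = \frac{13}{21}
E[Y] = \frac{25}{42}
Cov(X,Y) = E[XY] - E[X]E[Y] = - \frac{5}{441}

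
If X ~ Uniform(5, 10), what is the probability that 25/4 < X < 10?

P(25/4 < X < 10) = ∫_{25/4}^{10} f(x) dx
where f(x) = \frac{1}{5}
= \frac{3}{4}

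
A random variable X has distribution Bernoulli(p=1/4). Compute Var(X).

For X ~ Bernoulli(p=1/4):
Var(X) = \frac{3}{16}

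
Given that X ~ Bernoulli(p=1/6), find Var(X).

For X ~ Bernoulli(p=1/6):
Var(X) = \frac{5}{36}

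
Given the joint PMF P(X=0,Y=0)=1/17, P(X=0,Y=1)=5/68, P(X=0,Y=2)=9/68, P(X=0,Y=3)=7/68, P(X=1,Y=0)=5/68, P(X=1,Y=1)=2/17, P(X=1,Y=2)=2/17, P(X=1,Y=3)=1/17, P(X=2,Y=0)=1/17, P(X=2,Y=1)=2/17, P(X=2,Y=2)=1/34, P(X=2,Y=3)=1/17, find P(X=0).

P(X=0) = P(X=0,Y=0) + P(X=0,Y=1) + P(X=0,Y=2) + P(X=0,Y=3)
= 1/17 + 5/68 + 9/68 + 7/68
= 25/68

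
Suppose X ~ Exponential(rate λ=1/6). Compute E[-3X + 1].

For X ~ Exponential(rate λ=1/6):
E[X] = 6
E[-3X + 1] = -3 × E[X] + 1 = -17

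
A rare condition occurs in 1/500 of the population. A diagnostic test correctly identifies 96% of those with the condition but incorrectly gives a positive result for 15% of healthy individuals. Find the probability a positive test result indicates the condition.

Let D = the rare event, + = positive/flagged.
P(D) = 1/500
P(+|D) = 96/100 = 24/25
P(+|D') = 15/100 = 3/20
P(+) = P(+|D)P(D) + P(+|D')P(D')
     = \frac{24}{25} × \frac{1}{500} + \frac{3}{20} × \frac{499}{500}
     = \frac{7581}{50000}
P(D|+) = P(+|D)P(D)/P(+) = \frac{32}{2527}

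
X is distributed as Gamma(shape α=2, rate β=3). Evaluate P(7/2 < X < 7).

P(7/2 < X < 7) = ∫_{7/2}^{7} f(x) dx
where f(x) = 9 x e^{- 3 x}
= - \frac{22}{e^{21}} + \frac{23}{2 e^{\frac{21}{2}}}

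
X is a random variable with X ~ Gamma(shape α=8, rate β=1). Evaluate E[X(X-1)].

E[X(X-1)] = E[X² - X] = E[X²] - E[X]
E[X] = 8
E[X²] = Var(X) + (E[X])² = 8 + (8)² = 72
E[X(X-1)] = 72 - 8 = 64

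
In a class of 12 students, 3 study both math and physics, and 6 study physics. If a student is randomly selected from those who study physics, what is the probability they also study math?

P(A ∩ B) = 3/12 = 1/4
P(B) = 6/12 = 1/2
P(A|B) = P(A ∩ B) / P(B) = (1/4) / (1/2) = 1/2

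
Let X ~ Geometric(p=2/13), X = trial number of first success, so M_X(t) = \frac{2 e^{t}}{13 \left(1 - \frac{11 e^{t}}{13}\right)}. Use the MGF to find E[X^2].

To find E[X^2], compute M^(2)(0):
M^(1)(t) = \frac{2 e^{t}}{13 \left(1 - \frac{11 e^{t}}{13}\right)} + \frac{22 e^{2 t}}{169 \left(1 - \frac{11 e^{t}}{13}\right)^{2}}
M^(2)(t) = \frac{2 e^{t}}{13 \left(1 - \frac{11 e^{t}}{13}\right)} + \frac{66 e^{2 t}}{169 \left(1 - \frac{11 e^{t}}{13}\right)^{2}} + \frac{484 e^{3 t}}{2197 \left(1 - \frac{11 e^{t}}{13}\right)^{3}}
M^(2)(0) = 78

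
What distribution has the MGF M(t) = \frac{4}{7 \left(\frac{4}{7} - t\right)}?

The MGF M(t) = \frac{4}{7 \left(\frac{4}{7} - t\right)} is the standard form for the Exponential distribution.
Comparing with the known MGF formula identifies: Exponential(rate λ=4/7)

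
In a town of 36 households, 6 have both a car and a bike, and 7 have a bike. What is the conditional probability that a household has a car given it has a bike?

P(A ∩ B) = 6/36 = 1/6
P(B) = 7/36
P(A|B) = P(A ∩ B) / P(B) = (1/6) / (7/36) = 6/7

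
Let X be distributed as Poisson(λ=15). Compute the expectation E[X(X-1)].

E[X(X-1)] = E[X² - X] = E[X²] - E[X]
E[X] = 15
E[X²] = Var(X) + (E[X])² = 15 + (15)² = 240
E[X(X-1)] = 240 - 15 = 225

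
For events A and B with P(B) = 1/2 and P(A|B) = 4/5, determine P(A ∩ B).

By definition, P(A|B) = P(A ∩ B) / P(B)
So P(A ∩ B) = P(A|B) × P(B)
= 4/5 × 1/2
= 2/5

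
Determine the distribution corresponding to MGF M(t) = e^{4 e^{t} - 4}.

The MGF M(t) = e^{4 e^{t} - 4} is the standard form for the Poisson distribution.
Comparing with the known MGF formula identifies: Poisson(λ=4)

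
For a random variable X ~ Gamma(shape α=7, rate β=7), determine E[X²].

Using the identity E[X²] = Var(X) + (E[X])²:
E[X] = 1
Var(X) = \frac{1}{7}
E[X²] = \frac{1}{7} + (1)²
= \frac{8}{7}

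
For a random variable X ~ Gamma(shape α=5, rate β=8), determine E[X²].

Using the identity E[X²] = Var(X) + (E[X])²:
E[X] = \frac{5}{8}
Var(X) = \frac{5}{64}
E[X²] = \frac{5}{64} + (\frac{5}{8})²
= \frac{15}{32}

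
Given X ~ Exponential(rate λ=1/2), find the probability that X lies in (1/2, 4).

P(1/2 < X < 4) = ∫_{1/2}^{4} f(x) dx
where f(x) = \frac{e^{- \frac{x}{2}}}{2}
= - \frac{1}{e^{2}} + e^{- \frac{1}{4}}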